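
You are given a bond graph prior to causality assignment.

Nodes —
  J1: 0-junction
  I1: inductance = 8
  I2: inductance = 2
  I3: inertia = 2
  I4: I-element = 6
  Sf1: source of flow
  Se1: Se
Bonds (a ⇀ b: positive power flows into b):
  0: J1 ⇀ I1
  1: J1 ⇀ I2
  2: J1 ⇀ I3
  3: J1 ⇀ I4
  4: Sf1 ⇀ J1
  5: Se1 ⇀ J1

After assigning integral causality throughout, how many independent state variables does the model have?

#4 stroke at Sf1  (Sf1 (Sf) sets flow on bond)
#5 stroke at J1  (Se1: effort source, stroke at far end)
#0 stroke at I1  (common-e at J1 fixed by 5)
#1 stroke at I2  (0-jn J1 has e-setter on 5)
#2 stroke at I3  (0-jn J1 has e-setter on 5)
#3 stroke at I4  (common-e at J1 fixed by 5)

4  (I1, I2, I3, I4 all integral)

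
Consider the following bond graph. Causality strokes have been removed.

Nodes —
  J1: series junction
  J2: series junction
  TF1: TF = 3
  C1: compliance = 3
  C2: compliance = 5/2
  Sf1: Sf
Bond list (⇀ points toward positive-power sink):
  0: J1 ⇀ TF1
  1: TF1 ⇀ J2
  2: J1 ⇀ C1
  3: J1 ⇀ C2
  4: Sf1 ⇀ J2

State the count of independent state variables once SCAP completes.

bond 4 stroke at Sf1  (Sf1 fixes flow; stroke at Sf1)
bond 1 stroke at J2  (J2 flow already set via bond 4)
bond 0 stroke at TF1  (TF TF1: opposite of bond 1)
bond 2 stroke at J1  (J1: bond 0 brought flow, rest push out)
bond 3 stroke at J1  (J1: bond 0 brought flow, rest push out)

2  (C1, C2 all integral)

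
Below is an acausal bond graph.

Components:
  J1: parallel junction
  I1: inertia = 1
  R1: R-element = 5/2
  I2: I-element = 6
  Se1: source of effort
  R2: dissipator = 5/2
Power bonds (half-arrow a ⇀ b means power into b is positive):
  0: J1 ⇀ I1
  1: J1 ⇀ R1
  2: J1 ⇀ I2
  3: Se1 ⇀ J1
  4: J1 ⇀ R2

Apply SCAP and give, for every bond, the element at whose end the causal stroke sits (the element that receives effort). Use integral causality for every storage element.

β3 stroke→J1  (Se1 (Se) sets effort on bond)
β0 stroke→I1  (0-jn J1 has e-setter on 3)
β1 stroke→R1  (common-e at J1 fixed by 3)
β2 stroke→I2  (J1 effort already set via bond 3)
β4 stroke→R2  (0-jn J1 has e-setter on 3)

bond 0 stroke→I1
bond 1 stroke→R1
bond 2 stroke→I2
bond 3 stroke→J1
bond 4 stroke→R2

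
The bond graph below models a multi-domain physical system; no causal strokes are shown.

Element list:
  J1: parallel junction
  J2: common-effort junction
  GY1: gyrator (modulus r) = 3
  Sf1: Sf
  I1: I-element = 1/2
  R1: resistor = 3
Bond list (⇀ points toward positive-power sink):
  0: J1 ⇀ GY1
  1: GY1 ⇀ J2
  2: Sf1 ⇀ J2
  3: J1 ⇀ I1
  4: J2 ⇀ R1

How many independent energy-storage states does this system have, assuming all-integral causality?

β2 |Sf1  (source Sf1 imposes f)
β3 |I1  (I1 outputs flow p/I1)
β0 |J1  (J1: last free bond brings effort in)
β1 |J2  (through GY1, causality inverts; strokes same side of GY1)
β4 |R1  (J2: bond 1 brought effort, rest push out)

1  (I1 all integral)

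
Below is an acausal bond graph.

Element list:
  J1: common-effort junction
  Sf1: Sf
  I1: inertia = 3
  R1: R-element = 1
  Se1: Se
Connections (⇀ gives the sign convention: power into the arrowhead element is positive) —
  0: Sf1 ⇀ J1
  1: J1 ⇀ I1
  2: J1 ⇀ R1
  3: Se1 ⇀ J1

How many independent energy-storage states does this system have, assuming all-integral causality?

1  (I1 all integral)

β0 →Sf1  (Sf1 (Sf) sets flow on bond)
β3 →J1  (source Se1 imposes e)
β1 →I1  (0-jn J1 has e-setter on 3)
β2 →R1  (J1 effort already set via bond 3)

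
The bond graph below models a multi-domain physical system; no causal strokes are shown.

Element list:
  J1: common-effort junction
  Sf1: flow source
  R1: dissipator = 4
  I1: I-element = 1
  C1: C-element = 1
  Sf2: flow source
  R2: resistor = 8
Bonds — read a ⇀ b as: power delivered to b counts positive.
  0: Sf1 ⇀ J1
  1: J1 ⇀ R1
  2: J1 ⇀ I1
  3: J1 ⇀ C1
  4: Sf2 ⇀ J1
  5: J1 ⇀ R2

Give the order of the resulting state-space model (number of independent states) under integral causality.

#0 |Sf1  (Sf1: flow source, stroke at near end)
#4 |Sf2  (Sf2 fixes flow; stroke at Sf2)
#2 |I1  (prefer integral on I1)
#3 |J1  (C1: C, integral causality)
#1 |R1  (0-jn J1 has e-setter on 3)
#5 |R2  (J1 effort already set via bond 3)

2  (C1, I1 all integral)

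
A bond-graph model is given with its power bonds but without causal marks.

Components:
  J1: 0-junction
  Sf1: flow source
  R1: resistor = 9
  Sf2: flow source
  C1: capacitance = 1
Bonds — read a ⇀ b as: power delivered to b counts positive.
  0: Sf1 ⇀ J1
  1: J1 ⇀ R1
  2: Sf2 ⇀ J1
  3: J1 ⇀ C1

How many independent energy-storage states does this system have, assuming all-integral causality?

1  (C1 all integral)

#0 →Sf1  (Sf1 fixes flow; stroke at Sf1)
#2 →Sf2  (source Sf2 imposes f)
#3 →J1  (C1 outputs effort q/C1)
#1 →R1  (0-jn J1 has e-setter on 3)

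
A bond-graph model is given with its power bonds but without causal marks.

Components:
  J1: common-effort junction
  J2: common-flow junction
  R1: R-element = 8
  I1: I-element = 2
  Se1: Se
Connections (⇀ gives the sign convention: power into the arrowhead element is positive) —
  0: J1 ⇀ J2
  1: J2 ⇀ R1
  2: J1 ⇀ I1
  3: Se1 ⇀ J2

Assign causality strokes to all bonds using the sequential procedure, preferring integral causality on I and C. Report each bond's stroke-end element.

β3 stroke at J2  (source Se1 imposes e)
β2 stroke at I1  (I1: I, integral causality)
β0 stroke at J1  (closing 0-jn rule on J1)
β1 stroke at J2  (1-jn J2 has f-setter on 0)

β0 stroke at J1
β1 stroke at J2
β2 stroke at I1
β3 stroke at J2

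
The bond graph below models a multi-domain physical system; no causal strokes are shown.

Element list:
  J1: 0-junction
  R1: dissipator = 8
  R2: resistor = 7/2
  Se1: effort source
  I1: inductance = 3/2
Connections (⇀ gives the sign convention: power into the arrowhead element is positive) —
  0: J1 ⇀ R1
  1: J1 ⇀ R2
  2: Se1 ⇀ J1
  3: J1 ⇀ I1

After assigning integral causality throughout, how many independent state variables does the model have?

#2 |J1  (Se1 (Se) sets effort on bond)
#0 |R1  (J1: bond 2 brought effort, rest push out)
#1 |R2  (common-e at J1 fixed by 2)
#3 |I1  (common-e at J1 fixed by 2)

1  (I1 all integral)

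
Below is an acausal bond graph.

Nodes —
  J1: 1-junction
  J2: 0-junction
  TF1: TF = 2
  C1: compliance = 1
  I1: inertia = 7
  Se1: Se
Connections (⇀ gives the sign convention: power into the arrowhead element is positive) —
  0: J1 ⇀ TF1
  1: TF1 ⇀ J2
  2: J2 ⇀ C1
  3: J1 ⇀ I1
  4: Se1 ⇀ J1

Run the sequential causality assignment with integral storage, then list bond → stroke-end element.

b4 stroke→J1  (source Se1 imposes e)
b2 stroke→J2  (C1 integral (e out))
b1 stroke→TF1  (0-jn J2 has e-setter on 2)
b0 stroke→J1  (through TF1, causality passes straight; one stroke at TF1)
b3 stroke→I1  (only one flow-in slot at J1)

β0 →J1
β1 →TF1
β2 →J2
β3 →I1
β4 →J1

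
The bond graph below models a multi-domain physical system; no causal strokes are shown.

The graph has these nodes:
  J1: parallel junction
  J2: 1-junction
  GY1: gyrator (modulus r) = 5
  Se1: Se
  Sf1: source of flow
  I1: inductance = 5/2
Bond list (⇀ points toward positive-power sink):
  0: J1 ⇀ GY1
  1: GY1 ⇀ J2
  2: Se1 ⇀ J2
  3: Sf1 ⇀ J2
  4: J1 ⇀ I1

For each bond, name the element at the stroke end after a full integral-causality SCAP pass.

b2 stroke→J2  (Se1 (Se) sets effort on bond)
b3 stroke→Sf1  (Sf1 (Sf) sets flow on bond)
b1 stroke→J2  (1-jn J2 has f-setter on 3)
b0 stroke→J1  (GY1: gyrator matches bond 1)
b4 stroke→I1  (J1: bond 0 brought effort, rest push out)

#0 |J1
#1 |J2
#2 |J2
#3 |Sf1
#4 |I1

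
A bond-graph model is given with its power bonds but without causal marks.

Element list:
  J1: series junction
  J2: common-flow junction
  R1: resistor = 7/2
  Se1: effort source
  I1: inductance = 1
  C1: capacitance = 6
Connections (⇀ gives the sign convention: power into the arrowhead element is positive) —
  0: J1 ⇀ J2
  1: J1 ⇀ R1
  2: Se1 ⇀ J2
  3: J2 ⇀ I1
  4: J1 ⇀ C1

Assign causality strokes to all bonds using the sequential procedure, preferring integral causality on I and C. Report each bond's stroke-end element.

b2 stroke at J2  (Se1 (Se) sets effort on bond)
b3 stroke at I1  (I1 outputs flow p/I1)
b0 stroke at J2  (1-jn J2 has f-setter on 3)
b1 stroke at J1  (1-jn J1 has f-setter on 0)
b4 stroke at J1  (common-f at J1 fixed by 0)

bond 0 |J2
bond 1 |J1
bond 2 |J2
bond 3 |I1
bond 4 |J1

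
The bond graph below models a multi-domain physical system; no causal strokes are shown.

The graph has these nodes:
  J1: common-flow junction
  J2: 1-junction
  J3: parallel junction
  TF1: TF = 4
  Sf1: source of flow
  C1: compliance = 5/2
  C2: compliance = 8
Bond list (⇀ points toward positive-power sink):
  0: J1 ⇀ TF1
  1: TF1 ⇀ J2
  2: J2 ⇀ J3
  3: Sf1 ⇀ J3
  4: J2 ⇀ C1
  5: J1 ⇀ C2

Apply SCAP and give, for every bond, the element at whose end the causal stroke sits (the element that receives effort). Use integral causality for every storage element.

#3 stroke→Sf1  (Sf1 (Sf) sets flow on bond)
#2 stroke→J3  (J3: last free bond brings effort in)
#1 stroke→J2  (1-jn J2 has f-setter on 2)
#4 stroke→J2  (common-f at J2 fixed by 2)
#0 stroke→TF1  (TF1: transformer flips bond 1)
#5 stroke→J1  (common-f at J1 fixed by 0)

#0 |TF1
#1 |J2
#2 |J3
#3 |Sf1
#4 |J2
#5 |J1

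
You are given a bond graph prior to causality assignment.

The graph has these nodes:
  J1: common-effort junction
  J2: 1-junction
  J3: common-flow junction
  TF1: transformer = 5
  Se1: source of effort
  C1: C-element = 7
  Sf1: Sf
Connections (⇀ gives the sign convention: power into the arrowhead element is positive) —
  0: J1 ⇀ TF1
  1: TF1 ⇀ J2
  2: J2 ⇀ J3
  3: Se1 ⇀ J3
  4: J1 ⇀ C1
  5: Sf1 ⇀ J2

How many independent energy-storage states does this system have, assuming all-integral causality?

1  (C1 all integral)

bond 3 stroke at J3  (Se1: effort source, stroke at far end)
bond 5 stroke at Sf1  (Sf1: flow source, stroke at near end)
bond 1 stroke at J2  (J2 flow already set via bond 5)
bond 2 stroke at J2  (common-f at J2 fixed by 5)
bond 0 stroke at TF1  (TF1 one-in-one-out from 1)
bond 4 stroke at J1  (only one effort-in slot at J1)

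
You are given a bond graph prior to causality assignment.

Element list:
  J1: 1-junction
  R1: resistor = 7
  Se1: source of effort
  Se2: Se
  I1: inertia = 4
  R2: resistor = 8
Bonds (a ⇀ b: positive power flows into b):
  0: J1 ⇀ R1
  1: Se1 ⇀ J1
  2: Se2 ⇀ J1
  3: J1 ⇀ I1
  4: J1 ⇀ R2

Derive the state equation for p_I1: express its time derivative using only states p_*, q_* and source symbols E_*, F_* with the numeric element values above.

dp_I1/dt = E_Se1 + E_Se2 - 15*p_I1/4

β1 →J1  (Se1 fixes effort; stroke away)
β2 →J1  (source Se2 imposes e)
β3 →I1  (prefer integral on I1)
β0 →J1  (common-f at J1 fixed by 3)
β4 →J1  (common-f at J1 fixed by 3)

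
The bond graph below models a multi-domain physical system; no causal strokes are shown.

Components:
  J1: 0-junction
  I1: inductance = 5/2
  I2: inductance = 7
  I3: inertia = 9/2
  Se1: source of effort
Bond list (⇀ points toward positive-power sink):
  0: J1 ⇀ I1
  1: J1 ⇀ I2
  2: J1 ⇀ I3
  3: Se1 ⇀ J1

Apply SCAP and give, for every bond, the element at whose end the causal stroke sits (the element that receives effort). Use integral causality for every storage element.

β0 stroke→I1
β1 stroke→I2
β2 stroke→I3
β3 stroke→J1

#3 →J1  (Se1 fixes effort; stroke away)
#0 →I1  (common-e at J1 fixed by 3)
#1 →I2  (J1: bond 3 brought effort, rest push out)
#2 →I3  (J1 effort already set via bond 3)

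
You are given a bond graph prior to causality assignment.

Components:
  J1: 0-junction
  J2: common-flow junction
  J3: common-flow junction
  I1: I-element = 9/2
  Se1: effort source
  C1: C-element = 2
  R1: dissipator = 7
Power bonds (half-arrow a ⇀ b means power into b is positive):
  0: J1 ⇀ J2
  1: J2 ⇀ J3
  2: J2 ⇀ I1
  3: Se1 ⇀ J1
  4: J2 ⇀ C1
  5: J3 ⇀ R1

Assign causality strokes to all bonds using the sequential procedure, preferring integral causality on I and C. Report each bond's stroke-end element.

b3 →J1  (Se1 fixes effort; stroke away)
b0 →J2  (J1: bond 3 brought effort, rest push out)
b2 →I1  (I1: I, integral causality)
b1 →J2  (J2 flow already set via bond 2)
b4 →J2  (J2 flow already set via bond 2)
b5 →J3  (1-jn J3 has f-setter on 1)

bond 0 →J2
bond 1 →J2
bond 2 →I1
bond 3 →J1
bond 4 →J2
bond 5 →J3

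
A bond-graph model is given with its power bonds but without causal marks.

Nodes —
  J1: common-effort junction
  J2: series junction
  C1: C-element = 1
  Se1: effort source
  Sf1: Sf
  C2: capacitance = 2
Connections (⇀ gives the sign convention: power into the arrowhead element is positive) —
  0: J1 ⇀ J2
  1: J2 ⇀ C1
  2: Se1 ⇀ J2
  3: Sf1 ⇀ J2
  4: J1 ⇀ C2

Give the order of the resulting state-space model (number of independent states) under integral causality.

2  (C1, C2 all integral)

#2 stroke→J2  (Se1 (Se) sets effort on bond)
#3 stroke→Sf1  (source Sf1 imposes f)
#0 stroke→J2  (common-f at J2 fixed by 3)
#1 stroke→J2  (J2: bond 3 brought flow, rest push out)
#4 stroke→J1  (only one effort-in slot at J1)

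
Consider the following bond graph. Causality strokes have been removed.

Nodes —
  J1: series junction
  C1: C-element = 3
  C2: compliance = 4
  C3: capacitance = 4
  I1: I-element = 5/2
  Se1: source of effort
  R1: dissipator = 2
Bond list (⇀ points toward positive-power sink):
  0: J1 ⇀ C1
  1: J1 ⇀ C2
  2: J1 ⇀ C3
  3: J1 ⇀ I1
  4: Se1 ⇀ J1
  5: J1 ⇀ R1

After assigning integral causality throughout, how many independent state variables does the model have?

4  (C1, C2, C3, I1 all integral)

bond 4 stroke→J1  (Se1 fixes effort; stroke away)
bond 0 stroke→J1  (prefer integral on C1)
bond 1 stroke→J1  (C2: C, integral causality)
bond 2 stroke→J1  (prefer integral on C3)
bond 3 stroke→I1  (prefer integral on I1)
bond 5 stroke→J1  (J1 flow already set via bond 3)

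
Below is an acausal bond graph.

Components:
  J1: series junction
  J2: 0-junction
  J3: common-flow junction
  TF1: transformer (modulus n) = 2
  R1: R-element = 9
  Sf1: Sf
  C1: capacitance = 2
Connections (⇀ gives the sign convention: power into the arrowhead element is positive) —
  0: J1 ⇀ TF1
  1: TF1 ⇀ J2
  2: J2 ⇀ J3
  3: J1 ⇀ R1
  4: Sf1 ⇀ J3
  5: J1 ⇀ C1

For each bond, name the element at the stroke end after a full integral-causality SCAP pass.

β4 →Sf1  (Sf1 (Sf) sets flow on bond)
β2 →J3  (common-f at J3 fixed by 4)
β1 →J2  (only one effort-in slot at J2)
β0 →TF1  (TF1 one-in-one-out from 1)
β3 →J1  (common-f at J1 fixed by 0)
β5 →J1  (J1 flow already set via bond 0)

b0 stroke→TF1
b1 stroke→J2
b2 stroke→J3
b3 stroke→J1
b4 stroke→Sf1
b5 stroke→J1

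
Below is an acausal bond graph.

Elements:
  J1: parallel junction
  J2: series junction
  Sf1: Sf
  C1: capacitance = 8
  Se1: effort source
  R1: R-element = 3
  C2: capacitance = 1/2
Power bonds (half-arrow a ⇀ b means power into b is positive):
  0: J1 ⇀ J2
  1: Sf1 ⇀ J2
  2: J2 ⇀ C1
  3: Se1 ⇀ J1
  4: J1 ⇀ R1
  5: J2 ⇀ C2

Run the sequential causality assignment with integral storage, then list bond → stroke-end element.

#1 |Sf1  (Sf1 (Sf) sets flow on bond)
#3 |J1  (source Se1 imposes e)
#0 |J2  (J1 effort already set via bond 3)
#4 |R1  (J1: bond 3 brought effort, rest push out)
#2 |J2  (common-f at J2 fixed by 1)
#5 |J2  (J2 flow already set via bond 1)

#0 →J2
#1 →Sf1
#2 →J2
#3 →J1
#4 →R1
#5 →J2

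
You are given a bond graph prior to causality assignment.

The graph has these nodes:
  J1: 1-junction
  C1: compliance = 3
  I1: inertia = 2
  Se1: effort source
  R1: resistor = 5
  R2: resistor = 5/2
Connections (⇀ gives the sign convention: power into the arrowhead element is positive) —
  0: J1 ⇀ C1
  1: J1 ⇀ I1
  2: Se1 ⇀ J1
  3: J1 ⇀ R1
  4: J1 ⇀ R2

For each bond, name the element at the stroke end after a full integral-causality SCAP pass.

b0 |J1
b1 |I1
b2 |J1
b3 |J1
b4 |J1

b2 stroke at J1  (Se1: effort source, stroke at far end)
b0 stroke at J1  (prefer integral on C1)
b1 stroke at I1  (I1 integral (f out))
b3 stroke at J1  (common-f at J1 fixed by 1)
b4 stroke at J1  (J1: bond 1 brought flow, rest push out)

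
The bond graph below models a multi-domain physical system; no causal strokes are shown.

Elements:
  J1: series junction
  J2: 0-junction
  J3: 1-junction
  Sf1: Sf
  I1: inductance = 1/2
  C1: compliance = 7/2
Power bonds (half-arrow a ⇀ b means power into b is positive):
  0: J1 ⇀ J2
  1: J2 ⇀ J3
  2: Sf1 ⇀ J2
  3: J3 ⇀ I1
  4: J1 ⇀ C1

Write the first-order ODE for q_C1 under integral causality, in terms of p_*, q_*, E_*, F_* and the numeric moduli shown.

dq_C1/dt = -F_Sf1 + 2*p_I1

β2 |Sf1  (source Sf1 imposes f)
β3 |I1  (I1: I, integral causality)
β1 |J3  (J3: bond 3 brought flow, rest push out)
β0 |J2  (J2: last free bond brings effort in)
β4 |J1  (J1 flow already set via bond 0)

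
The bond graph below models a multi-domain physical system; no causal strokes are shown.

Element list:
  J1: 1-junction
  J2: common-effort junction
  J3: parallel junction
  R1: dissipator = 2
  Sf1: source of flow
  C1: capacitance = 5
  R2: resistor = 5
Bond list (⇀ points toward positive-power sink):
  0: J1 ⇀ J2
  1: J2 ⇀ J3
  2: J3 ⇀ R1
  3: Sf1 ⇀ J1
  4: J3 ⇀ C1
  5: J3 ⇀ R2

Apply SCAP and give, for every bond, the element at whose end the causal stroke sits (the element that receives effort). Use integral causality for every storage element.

β0 stroke at J1
β1 stroke at J2
β2 stroke at R1
β3 stroke at Sf1
β4 stroke at J3
β5 stroke at R2

b3 stroke→Sf1  (source Sf1 imposes f)
b0 stroke→J1  (J1: bond 3 brought flow, rest push out)
b1 stroke→J2  (J2 needs exactly one e-in)
b4 stroke→J3  (prefer integral on C1)
b2 stroke→R1  (0-jn J3 has e-setter on 4)
b5 stroke→R2  (J3: bond 4 brought effort, rest push out)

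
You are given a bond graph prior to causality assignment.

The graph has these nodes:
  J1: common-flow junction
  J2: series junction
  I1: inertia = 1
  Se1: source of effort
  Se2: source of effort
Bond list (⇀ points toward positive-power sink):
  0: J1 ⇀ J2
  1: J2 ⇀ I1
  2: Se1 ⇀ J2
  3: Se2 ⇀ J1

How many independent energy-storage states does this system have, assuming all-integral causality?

#2 →J2  (Se1 (Se) sets effort on bond)
#3 →J1  (Se2 fixes effort; stroke away)
#0 →J2  (J1 needs exactly one f-in)
#1 →I1  (J2 needs exactly one f-in)

1  (I1 all integral)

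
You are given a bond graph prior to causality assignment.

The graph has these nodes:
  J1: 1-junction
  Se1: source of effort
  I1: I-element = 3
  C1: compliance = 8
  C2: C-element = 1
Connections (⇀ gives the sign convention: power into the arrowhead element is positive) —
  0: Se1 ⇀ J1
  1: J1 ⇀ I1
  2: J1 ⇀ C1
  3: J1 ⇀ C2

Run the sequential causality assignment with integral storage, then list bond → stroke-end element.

bond 0 |J1  (Se1 (Se) sets effort on bond)
bond 1 |I1  (I1: I, integral causality)
bond 2 |J1  (common-f at J1 fixed by 1)
bond 3 |J1  (J1 flow already set via bond 1)

β0 stroke at J1
β1 stroke at I1
β2 stroke at J1
β3 stroke at J1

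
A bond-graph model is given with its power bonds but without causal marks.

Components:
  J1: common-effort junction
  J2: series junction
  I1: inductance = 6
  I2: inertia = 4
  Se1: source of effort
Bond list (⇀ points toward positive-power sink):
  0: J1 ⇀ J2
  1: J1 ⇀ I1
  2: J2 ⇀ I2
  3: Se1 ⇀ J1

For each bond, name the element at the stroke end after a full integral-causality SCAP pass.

b3 stroke at J1  (Se1 (Se) sets effort on bond)
b0 stroke at J2  (common-e at J1 fixed by 3)
b1 stroke at I1  (0-jn J1 has e-setter on 3)
b2 stroke at I2  (only one flow-in slot at J2)

#0 |J2
#1 |I1
#2 |I2
#3 |J1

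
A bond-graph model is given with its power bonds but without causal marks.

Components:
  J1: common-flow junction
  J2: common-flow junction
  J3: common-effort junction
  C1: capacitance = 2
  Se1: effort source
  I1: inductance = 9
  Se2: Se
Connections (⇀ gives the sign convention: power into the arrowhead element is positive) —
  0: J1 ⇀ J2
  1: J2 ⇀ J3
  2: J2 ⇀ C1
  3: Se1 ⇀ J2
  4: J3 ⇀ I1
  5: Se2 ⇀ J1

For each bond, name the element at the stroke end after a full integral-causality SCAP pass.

β3 →J2  (Se1 fixes effort; stroke away)
β5 →J1  (Se2 fixes effort; stroke away)
β0 →J2  (J1 needs exactly one f-in)
β2 →J2  (C1 outputs effort q/C1)
β1 →J3  (only one flow-in slot at J2)
β4 →I1  (J3 effort already set via bond 1)

β0 stroke→J2
β1 stroke→J3
β2 stroke→J2
β3 stroke→J2
β4 stroke→I1
β5 stroke→J1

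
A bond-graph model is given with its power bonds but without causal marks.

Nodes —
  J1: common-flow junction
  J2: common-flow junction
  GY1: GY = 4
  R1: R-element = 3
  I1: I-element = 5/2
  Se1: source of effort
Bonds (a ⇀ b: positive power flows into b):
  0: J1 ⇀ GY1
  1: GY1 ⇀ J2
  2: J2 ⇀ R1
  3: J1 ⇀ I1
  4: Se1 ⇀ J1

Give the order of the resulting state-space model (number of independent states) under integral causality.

#4 stroke at J1  (source Se1 imposes e)
#3 stroke at I1  (I1 outputs flow p/I1)
#0 stroke at J1  (1-jn J1 has f-setter on 3)
#1 stroke at J2  (GY GY1: same side as bond 0)
#2 stroke at R1  (closing 1-jn rule on J2)

1  (I1 all integral)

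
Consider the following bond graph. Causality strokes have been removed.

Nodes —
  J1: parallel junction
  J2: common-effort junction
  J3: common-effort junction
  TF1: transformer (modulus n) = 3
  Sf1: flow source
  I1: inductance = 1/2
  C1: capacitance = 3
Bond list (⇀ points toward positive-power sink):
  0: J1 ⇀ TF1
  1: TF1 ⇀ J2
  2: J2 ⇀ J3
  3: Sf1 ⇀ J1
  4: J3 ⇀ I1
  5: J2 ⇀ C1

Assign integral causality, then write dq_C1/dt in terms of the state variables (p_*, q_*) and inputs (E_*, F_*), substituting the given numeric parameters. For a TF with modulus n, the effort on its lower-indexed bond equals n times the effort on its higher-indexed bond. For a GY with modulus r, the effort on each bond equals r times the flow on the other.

dq_C1/dt = 3*F_Sf1 - 2*p_I1

bond 3 |Sf1  (Sf1: flow source, stroke at near end)
bond 0 |J1  (J1: last free bond brings effort in)
bond 1 |TF1  (TF TF1: opposite of bond 0)
bond 4 |I1  (I1 outputs flow p/I1)
bond 2 |J3  (only one effort-in slot at J3)
bond 5 |J2  (only one effort-in slot at J2)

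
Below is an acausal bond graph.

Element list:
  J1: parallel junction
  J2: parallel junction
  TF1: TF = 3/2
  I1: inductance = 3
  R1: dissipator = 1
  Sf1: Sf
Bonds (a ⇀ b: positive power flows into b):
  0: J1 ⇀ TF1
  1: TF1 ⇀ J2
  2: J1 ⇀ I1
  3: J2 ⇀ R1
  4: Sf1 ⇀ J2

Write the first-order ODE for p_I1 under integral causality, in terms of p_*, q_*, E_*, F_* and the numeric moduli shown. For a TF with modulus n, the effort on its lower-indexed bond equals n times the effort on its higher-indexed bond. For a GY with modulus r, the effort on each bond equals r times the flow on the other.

dp_I1/dt = 3*F_Sf1/2 - 3*p_I1/4

#4 stroke→Sf1  (Sf1 (Sf) sets flow on bond)
#2 stroke→I1  (I1 integral (f out))
#0 stroke→J1  (closing 0-jn rule on J1)
#1 stroke→TF1  (TF1: transformer flips bond 0)
#3 stroke→J2  (only one effort-in slot at J2)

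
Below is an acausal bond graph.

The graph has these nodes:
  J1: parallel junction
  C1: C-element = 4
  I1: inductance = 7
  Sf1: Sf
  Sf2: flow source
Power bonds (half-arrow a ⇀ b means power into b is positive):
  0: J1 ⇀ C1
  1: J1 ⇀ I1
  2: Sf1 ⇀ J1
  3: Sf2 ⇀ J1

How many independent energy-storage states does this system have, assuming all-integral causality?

b2 stroke→Sf1  (Sf1: flow source, stroke at near end)
b3 stroke→Sf2  (Sf2 (Sf) sets flow on bond)
b0 stroke→J1  (C1: C, integral causality)
b1 stroke→I1  (0-jn J1 has e-setter on 0)

2  (C1, I1 all integral)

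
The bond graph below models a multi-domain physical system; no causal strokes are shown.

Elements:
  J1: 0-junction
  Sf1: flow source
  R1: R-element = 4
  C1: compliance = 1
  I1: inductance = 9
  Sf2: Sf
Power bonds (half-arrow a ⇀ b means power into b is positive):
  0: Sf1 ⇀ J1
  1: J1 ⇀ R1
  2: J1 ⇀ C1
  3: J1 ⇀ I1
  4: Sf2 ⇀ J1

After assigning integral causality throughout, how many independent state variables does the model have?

bond 0 stroke at Sf1  (Sf1 fixes flow; stroke at Sf1)
bond 4 stroke at Sf2  (Sf2 fixes flow; stroke at Sf2)
bond 2 stroke at J1  (C1 outputs effort q/C1)
bond 1 stroke at R1  (J1: bond 2 brought effort, rest push out)
bond 3 stroke at I1  (J1: bond 2 brought effort, rest push out)

2  (C1, I1 all integral)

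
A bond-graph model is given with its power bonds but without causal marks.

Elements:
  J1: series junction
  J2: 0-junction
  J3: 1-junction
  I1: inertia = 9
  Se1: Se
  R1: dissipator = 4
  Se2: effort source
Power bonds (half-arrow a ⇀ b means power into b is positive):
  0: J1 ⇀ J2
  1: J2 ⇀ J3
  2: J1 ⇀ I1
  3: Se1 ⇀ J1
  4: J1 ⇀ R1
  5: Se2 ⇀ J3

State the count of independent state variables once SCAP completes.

b3 stroke→J1  (Se1: effort source, stroke at far end)
b5 stroke→J3  (Se2 (Se) sets effort on bond)
b1 stroke→J2  (only one flow-in slot at J3)
b0 stroke→J1  (common-e at J2 fixed by 1)
b2 stroke→I1  (I1 integral (f out))
b4 stroke→J1  (J1 flow already set via bond 2)

1  (I1 all integral)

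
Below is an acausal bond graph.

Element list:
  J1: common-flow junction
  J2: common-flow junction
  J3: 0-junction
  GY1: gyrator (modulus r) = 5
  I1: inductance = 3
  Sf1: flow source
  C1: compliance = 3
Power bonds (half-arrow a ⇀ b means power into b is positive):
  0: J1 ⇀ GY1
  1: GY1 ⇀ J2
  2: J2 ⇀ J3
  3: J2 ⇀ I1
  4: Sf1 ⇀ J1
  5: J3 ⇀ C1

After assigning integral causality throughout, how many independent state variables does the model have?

b4 |Sf1  (Sf1 (Sf) sets flow on bond)
b0 |J1  (J1 flow already set via bond 4)
b1 |J2  (through GY1, causality inverts; strokes same side of GY1)
b3 |I1  (I1 outputs flow p/I1)
b2 |J2  (common-f at J2 fixed by 3)
b5 |J3  (J3 needs exactly one e-in)

2  (C1, I1 all integral)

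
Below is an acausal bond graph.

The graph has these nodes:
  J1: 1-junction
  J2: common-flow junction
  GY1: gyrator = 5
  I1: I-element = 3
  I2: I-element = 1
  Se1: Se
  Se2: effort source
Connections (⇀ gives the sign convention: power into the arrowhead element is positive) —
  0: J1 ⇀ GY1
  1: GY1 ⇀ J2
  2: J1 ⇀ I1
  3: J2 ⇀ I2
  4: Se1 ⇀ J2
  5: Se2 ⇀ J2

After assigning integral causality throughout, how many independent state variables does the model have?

b4 stroke→J2  (Se1: effort source, stroke at far end)
b5 stroke→J2  (Se2 (Se) sets effort on bond)
b2 stroke→I1  (I1 integral (f out))
b0 stroke→J1  (1-jn J1 has f-setter on 2)
b1 stroke→J2  (GY GY1: same side as bond 0)
b3 stroke→I2  (J2: last free bond brings flow in)

2  (I1, I2 all integral)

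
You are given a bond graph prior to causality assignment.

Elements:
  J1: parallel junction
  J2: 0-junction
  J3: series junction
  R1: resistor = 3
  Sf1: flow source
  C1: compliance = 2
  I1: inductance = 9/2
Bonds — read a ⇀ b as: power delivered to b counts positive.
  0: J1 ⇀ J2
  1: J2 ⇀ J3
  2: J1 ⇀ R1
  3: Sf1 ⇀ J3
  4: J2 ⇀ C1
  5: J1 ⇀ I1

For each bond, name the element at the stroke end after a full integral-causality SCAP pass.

β3 →Sf1  (Sf1: flow source, stroke at near end)
β1 →J3  (J3: bond 3 brought flow, rest push out)
β4 →J2  (C1 outputs effort q/C1)
β0 →J1  (0-jn J2 has e-setter on 4)
β2 →R1  (J1: bond 0 brought effort, rest push out)
β5 →I1  (J1: bond 0 brought effort, rest push out)

#0 stroke→J1
#1 stroke→J3
#2 stroke→R1
#3 stroke→Sf1
#4 stroke→J2
#5 stroke→I1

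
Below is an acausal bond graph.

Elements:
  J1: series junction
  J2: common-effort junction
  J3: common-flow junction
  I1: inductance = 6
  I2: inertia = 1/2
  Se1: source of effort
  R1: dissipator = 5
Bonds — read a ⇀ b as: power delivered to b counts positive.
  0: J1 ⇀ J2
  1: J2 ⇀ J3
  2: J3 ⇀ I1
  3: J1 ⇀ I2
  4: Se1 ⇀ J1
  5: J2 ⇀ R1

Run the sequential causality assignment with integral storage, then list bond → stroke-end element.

bond 0 stroke→J1
bond 1 stroke→J3
bond 2 stroke→I1
bond 3 stroke→I2
bond 4 stroke→J1
bond 5 stroke→J2

bond 4 |J1  (Se1 (Se) sets effort on bond)
bond 2 |I1  (I1 integral (f out))
bond 1 |J3  (common-f at J3 fixed by 2)
bond 3 |I2  (prefer integral on I2)
bond 0 |J1  (J1 flow already set via bond 3)
bond 5 |J2  (only one effort-in slot at J2)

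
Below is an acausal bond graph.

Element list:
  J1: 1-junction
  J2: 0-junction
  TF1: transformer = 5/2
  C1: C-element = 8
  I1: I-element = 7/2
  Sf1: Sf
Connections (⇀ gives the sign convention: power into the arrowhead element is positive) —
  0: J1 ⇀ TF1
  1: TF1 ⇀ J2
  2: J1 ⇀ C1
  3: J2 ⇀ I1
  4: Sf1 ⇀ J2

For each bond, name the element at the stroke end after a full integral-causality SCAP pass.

bond 0 |TF1
bond 1 |J2
bond 2 |J1
bond 3 |I1
bond 4 |Sf1

β4 |Sf1  (Sf1 (Sf) sets flow on bond)
β2 |J1  (C1 integral (e out))
β0 |TF1  (J1 needs exactly one f-in)
β1 |J2  (through TF1, causality passes straight; one stroke at TF1)
β3 |I1  (J2 effort already set via bond 1)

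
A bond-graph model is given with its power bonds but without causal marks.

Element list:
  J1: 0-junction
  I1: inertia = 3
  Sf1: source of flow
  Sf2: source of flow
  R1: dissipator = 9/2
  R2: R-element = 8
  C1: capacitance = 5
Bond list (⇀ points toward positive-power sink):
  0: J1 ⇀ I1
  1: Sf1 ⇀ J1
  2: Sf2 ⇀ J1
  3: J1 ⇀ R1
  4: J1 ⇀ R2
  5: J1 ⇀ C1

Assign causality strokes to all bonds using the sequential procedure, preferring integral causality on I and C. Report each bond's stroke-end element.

b0 stroke at I1
b1 stroke at Sf1
b2 stroke at Sf2
b3 stroke at R1
b4 stroke at R2
b5 stroke at J1

bond 1 →Sf1  (Sf1 (Sf) sets flow on bond)
bond 2 →Sf2  (Sf2 fixes flow; stroke at Sf2)
bond 0 →I1  (I1: I, integral causality)
bond 5 →J1  (prefer integral on C1)
bond 3 →R1  (common-e at J1 fixed by 5)
bond 4 →R2  (J1: bond 5 brought effort, rest push out)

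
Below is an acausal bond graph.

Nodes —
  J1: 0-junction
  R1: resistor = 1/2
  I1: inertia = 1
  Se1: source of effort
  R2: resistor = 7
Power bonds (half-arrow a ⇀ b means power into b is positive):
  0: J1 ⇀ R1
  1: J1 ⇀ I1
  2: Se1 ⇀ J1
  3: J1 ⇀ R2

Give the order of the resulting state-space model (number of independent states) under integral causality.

#2 stroke→J1  (source Se1 imposes e)
#0 stroke→R1  (common-e at J1 fixed by 2)
#1 stroke→I1  (J1 effort already set via bond 2)
#3 stroke→R2  (J1 effort already set via bond 2)

1  (I1 all integral)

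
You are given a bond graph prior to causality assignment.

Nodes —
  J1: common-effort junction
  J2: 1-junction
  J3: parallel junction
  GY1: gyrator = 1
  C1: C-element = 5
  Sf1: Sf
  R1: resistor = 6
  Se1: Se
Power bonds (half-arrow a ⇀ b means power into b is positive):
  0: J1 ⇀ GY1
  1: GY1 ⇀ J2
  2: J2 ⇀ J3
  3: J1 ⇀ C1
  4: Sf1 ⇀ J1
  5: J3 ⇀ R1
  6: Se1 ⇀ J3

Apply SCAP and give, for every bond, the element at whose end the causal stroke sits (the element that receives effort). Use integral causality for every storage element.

#4 stroke→Sf1  (source Sf1 imposes f)
#6 stroke→J3  (Se1: effort source, stroke at far end)
#2 stroke→J2  (J3: bond 6 brought effort, rest push out)
#5 stroke→R1  (J3: bond 6 brought effort, rest push out)
#1 stroke→GY1  (J2 needs exactly one f-in)
#0 stroke→GY1  (through GY1, causality inverts; strokes same side of GY1)
#3 stroke→J1  (J1: last free bond brings effort in)

β0 stroke→GY1
β1 stroke→GY1
β2 stroke→J2
β3 stroke→J1
β4 stroke→Sf1
β5 stroke→R1
β6 stroke→J3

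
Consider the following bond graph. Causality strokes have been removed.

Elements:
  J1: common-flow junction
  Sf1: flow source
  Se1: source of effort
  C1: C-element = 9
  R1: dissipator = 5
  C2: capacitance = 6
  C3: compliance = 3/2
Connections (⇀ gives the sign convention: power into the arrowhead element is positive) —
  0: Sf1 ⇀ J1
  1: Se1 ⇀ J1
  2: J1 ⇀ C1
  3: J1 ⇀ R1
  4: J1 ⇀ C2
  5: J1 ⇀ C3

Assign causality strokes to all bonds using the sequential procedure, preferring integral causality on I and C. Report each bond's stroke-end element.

β0 →Sf1
β1 →J1
β2 →J1
β3 →J1
β4 →J1
β5 →J1

bond 0 |Sf1  (source Sf1 imposes f)
bond 1 |J1  (Se1 (Se) sets effort on bond)
bond 2 |J1  (J1 flow already set via bond 0)
bond 3 |J1  (J1 flow already set via bond 0)
bond 4 |J1  (J1 flow already set via bond 0)
bond 5 |J1  (J1 flow already set via bond 0)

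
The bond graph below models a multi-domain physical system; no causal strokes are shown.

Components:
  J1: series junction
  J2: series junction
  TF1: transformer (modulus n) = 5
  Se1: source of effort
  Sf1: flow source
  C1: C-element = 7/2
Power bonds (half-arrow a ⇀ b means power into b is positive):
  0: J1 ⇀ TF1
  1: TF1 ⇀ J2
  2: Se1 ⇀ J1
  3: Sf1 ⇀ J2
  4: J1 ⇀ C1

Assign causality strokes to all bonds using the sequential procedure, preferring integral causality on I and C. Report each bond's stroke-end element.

b0 stroke at TF1
b1 stroke at J2
b2 stroke at J1
b3 stroke at Sf1
b4 stroke at J1

bond 2 stroke at J1  (Se1: effort source, stroke at far end)
bond 3 stroke at Sf1  (Sf1: flow source, stroke at near end)
bond 1 stroke at J2  (J2: bond 3 brought flow, rest push out)
bond 0 stroke at TF1  (TF TF1: opposite of bond 1)
bond 4 stroke at J1  (J1: bond 0 brought flow, rest push out)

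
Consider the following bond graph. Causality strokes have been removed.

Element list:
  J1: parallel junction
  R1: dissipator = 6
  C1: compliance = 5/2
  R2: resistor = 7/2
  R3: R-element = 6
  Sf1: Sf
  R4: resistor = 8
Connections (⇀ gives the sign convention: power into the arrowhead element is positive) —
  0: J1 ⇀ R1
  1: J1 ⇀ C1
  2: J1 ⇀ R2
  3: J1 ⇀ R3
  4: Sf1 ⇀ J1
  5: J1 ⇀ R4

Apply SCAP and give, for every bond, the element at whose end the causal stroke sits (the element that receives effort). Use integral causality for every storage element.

bond 0 |R1
bond 1 |J1
bond 2 |R2
bond 3 |R3
bond 4 |Sf1
bond 5 |R4

#4 stroke→Sf1  (Sf1 (Sf) sets flow on bond)
#1 stroke→J1  (C1 outputs effort q/C1)
#0 stroke→R1  (J1: bond 1 brought effort, rest push out)
#2 stroke→R2  (common-e at J1 fixed by 1)
#3 stroke→R3  (common-e at J1 fixed by 1)
#5 stroke→R4  (0-jn J1 has e-setter on 1)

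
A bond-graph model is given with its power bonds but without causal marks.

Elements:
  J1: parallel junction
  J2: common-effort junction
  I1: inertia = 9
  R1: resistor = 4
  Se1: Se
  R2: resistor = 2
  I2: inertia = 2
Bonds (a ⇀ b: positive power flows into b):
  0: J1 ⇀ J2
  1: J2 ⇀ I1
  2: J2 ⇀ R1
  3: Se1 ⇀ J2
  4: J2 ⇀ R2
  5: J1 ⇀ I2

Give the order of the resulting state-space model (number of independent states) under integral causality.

2  (I1, I2 all integral)

#3 stroke→J2  (Se1 (Se) sets effort on bond)
#0 stroke→J1  (common-e at J2 fixed by 3)
#1 stroke→I1  (J2: bond 3 brought effort, rest push out)
#2 stroke→R1  (common-e at J2 fixed by 3)
#4 stroke→R2  (J2 effort already set via bond 3)
#5 stroke→I2  (0-jn J1 has e-setter on 0)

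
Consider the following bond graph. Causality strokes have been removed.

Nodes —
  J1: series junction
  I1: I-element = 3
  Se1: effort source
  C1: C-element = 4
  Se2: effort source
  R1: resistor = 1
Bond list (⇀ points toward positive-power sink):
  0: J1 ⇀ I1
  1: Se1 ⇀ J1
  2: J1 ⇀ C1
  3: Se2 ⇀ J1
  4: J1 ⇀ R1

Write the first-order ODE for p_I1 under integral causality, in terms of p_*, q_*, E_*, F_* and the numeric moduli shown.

#1 stroke at J1  (Se1 fixes effort; stroke away)
#3 stroke at J1  (Se2: effort source, stroke at far end)
#0 stroke at I1  (I1 outputs flow p/I1)
#2 stroke at J1  (1-jn J1 has f-setter on 0)
#4 stroke at J1  (1-jn J1 has f-setter on 0)

dp_I1/dt = E_Se1 + E_Se2 - p_I1/3 - q_C1/4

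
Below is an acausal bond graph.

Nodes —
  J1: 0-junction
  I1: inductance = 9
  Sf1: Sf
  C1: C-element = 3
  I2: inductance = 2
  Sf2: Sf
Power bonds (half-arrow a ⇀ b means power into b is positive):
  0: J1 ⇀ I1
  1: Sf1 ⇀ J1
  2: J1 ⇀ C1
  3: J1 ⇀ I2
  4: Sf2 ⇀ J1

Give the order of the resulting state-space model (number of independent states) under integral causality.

#1 →Sf1  (source Sf1 imposes f)
#4 →Sf2  (Sf2: flow source, stroke at near end)
#0 →I1  (I1 integral (f out))
#2 →J1  (C1 outputs effort q/C1)
#3 →I2  (J1: bond 2 brought effort, rest push out)

3  (C1, I1, I2 all integral)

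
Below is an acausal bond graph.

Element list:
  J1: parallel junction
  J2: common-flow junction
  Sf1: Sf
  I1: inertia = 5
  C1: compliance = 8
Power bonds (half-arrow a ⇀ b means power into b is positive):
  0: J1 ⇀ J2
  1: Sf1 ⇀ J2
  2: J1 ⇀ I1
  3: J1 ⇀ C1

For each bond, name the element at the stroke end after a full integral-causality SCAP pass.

b1 →Sf1  (Sf1 (Sf) sets flow on bond)
b0 →J2  (common-f at J2 fixed by 1)
b2 →I1  (I1 outputs flow p/I1)
b3 →J1  (J1: last free bond brings effort in)

#0 →J2
#1 →Sf1
#2 →I1
#3 →J1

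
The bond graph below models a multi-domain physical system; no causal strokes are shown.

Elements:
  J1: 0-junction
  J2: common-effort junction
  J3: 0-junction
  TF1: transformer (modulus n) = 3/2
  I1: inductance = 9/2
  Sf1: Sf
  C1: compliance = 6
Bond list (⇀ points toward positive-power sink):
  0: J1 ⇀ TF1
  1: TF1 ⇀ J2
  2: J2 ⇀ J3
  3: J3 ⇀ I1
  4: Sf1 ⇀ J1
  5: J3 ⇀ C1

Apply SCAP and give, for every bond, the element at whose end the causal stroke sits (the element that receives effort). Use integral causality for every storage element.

bond 4 |Sf1  (Sf1 fixes flow; stroke at Sf1)
bond 0 |J1  (J1 needs exactly one e-in)
bond 1 |TF1  (through TF1, causality passes straight; one stroke at TF1)
bond 2 |J2  (J2: last free bond brings effort in)
bond 3 |I1  (I1 outputs flow p/I1)
bond 5 |J3  (only one effort-in slot at J3)

b0 →J1
b1 →TF1
b2 →J2
b3 →I1
b4 →Sf1
b5 →J3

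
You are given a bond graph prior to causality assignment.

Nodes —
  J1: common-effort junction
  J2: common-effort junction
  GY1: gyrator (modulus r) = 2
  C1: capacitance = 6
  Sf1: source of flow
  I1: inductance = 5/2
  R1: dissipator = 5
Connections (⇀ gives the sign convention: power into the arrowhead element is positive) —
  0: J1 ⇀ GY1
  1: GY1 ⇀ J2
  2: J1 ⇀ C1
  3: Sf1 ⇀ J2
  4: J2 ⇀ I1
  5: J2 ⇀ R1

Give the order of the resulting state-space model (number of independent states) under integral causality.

bond 3 stroke→Sf1  (Sf1 (Sf) sets flow on bond)
bond 2 stroke→J1  (C1: C, integral causality)
bond 0 stroke→GY1  (common-e at J1 fixed by 2)
bond 1 stroke→GY1  (GY GY1: same side as bond 0)
bond 4 stroke→I1  (prefer integral on I1)
bond 5 stroke→J2  (only one effort-in slot at J2)

2  (C1, I1 all integral)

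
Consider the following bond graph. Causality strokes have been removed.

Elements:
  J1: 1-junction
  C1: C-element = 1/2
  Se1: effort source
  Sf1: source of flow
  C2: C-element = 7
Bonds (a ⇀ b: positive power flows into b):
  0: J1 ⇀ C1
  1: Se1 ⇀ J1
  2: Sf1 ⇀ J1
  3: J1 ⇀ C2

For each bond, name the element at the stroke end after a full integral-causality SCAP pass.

b1 stroke at J1  (Se1 fixes effort; stroke away)
b2 stroke at Sf1  (Sf1 (Sf) sets flow on bond)
b0 stroke at J1  (J1: bond 2 brought flow, rest push out)
b3 stroke at J1  (1-jn J1 has f-setter on 2)

bond 0 |J1
bond 1 |J1
bond 2 |Sf1
bond 3 |J1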